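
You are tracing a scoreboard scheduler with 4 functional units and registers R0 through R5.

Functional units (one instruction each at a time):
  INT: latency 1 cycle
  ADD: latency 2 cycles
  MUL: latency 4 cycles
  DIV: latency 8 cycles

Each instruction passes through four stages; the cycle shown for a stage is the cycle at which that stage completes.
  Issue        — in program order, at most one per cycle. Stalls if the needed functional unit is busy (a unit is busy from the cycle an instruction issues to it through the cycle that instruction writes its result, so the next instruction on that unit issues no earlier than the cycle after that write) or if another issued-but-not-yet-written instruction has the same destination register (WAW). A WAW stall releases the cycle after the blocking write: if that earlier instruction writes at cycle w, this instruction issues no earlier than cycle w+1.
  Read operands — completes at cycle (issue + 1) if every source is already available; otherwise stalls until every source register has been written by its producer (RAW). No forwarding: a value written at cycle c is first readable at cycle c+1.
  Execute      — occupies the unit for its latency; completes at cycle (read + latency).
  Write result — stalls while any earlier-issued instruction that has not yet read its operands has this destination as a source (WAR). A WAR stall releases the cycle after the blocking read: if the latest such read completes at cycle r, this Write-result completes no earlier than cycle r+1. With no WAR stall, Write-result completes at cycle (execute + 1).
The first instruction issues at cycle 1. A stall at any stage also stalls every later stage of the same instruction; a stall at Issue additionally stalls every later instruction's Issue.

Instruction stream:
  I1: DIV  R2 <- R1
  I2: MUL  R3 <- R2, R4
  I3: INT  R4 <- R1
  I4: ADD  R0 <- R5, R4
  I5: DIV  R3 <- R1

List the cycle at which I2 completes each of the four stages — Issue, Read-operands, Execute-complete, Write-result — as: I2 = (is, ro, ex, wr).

I2 = (2, 12, 16, 17)

1) issue 1, read 2, done 10, write 11
2) issue 2, read 12, done 16, write 17  <RAW R2: wait I1 write@11>
3) issue 3, read 4, done 5, write 13  <WAR R4: wait I2 read@12>
4) issue 4, read 14, done 16, write 17  <RAW R4: wait I3 write@13>
5) issue 18, read 19, done 27, write 28  <WAW R3: wait I2 write@17>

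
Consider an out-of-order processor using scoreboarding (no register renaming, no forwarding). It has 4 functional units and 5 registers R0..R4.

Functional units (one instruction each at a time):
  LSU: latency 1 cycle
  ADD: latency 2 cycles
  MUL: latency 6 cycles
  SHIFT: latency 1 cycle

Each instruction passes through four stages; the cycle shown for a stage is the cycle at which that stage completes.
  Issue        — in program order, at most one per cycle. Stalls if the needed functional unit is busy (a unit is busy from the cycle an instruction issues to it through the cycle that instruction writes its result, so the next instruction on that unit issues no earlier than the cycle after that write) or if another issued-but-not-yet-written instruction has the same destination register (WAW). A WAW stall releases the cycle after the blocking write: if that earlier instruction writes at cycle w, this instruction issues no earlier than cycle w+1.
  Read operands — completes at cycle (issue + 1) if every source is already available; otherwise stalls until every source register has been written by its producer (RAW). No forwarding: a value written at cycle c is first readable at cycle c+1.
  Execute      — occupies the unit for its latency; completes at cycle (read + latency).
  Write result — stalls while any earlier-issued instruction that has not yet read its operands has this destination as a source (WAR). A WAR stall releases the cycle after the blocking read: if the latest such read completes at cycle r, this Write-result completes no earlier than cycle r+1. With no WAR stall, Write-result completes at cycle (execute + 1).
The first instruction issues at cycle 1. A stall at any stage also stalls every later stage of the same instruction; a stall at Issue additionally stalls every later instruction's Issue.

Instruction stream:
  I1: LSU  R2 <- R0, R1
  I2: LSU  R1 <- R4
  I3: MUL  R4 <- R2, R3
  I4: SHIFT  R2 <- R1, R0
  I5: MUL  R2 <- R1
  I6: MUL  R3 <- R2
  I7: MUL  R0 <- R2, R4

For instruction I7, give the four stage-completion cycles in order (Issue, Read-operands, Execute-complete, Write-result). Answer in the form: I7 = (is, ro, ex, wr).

c1: I1 issues→LSU
c2: I1 reads
c3: I1 exec-done
c4: I1 writes R2
c5: I2 issues→LSU
c6: I2 reads; I3 issues→MUL
c7: I2 exec-done; I3 reads; I4 issues→SHIFT
c8: I2 writes R1
c9: I4 reads
c10: I4 exec-done
c11: I4 writes R2
c13: I3 exec-done
c14: I3 writes R4
c15: I5 issues→MUL
c16: I5 reads
c22: I5 exec-done
c23: I5 writes R2
c24: I6 issues→MUL
c25: I6 reads
c31: I6 exec-done
c32: I6 writes R3
c33: I7 issues→MUL
c34: I7 reads
c40: I7 exec-done
c41: I7 writes R0

I7 = (33, 34, 40, 41)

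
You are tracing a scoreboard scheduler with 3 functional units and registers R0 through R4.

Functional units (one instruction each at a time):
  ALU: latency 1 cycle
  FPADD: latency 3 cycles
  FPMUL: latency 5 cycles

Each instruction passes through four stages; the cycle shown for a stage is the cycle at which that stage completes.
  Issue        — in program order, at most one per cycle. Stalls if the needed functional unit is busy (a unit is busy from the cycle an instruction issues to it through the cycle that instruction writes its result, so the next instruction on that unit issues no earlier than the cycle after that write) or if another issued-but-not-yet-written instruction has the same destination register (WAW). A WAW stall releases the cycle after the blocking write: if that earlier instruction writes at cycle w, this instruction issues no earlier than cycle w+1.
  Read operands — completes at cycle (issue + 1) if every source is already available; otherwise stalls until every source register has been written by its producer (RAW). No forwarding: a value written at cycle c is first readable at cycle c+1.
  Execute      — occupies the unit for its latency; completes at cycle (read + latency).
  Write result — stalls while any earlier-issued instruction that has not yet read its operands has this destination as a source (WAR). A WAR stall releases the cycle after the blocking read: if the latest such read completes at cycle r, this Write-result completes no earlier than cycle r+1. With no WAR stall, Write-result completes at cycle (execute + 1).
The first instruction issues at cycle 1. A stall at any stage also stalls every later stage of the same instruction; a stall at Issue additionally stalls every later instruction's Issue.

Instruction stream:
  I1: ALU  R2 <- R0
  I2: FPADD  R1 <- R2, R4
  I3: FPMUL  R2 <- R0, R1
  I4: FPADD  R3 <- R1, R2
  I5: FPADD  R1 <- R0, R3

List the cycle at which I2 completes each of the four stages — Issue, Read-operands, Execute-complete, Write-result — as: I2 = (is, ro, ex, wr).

I2 = (2, 5, 8, 9)

I1 -> (1, 2, 3, 4)
I2 -> (2, 5, 8, 9)  // RAW R2: wait I1 write@4
I3 -> (5, 10, 15, 16)  // WAW R2: wait I1 write@4, RAW R1: wait I2 write@9
I4 -> (10, 17, 20, 21)  // struct: FPADD busy until I2 writes@9, RAW R2: wait I3 write@16
I5 -> (22, 23, 26, 27)  // struct: FPADD busy until I4 writes@21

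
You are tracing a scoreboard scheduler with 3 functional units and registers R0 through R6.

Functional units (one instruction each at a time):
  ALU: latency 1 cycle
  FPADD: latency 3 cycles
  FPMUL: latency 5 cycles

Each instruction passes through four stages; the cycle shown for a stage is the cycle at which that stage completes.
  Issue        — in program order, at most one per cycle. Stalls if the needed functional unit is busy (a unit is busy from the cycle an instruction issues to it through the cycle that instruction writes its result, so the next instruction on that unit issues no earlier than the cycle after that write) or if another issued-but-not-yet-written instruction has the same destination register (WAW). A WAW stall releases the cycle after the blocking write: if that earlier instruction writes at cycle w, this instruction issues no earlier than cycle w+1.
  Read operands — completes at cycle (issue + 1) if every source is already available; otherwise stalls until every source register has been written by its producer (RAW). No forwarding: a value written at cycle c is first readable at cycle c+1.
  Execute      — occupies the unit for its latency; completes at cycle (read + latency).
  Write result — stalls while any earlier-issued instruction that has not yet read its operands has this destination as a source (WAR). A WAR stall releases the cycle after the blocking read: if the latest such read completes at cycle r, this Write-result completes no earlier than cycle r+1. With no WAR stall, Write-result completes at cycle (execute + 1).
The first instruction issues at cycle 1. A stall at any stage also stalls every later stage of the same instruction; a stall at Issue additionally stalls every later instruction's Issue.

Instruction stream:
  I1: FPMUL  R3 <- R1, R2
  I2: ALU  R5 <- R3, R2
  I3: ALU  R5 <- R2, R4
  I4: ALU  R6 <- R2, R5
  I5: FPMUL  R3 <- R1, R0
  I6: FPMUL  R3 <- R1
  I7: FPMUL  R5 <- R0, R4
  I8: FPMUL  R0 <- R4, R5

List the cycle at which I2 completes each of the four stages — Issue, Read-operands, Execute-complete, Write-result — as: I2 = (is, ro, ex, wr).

I2 = (2, 9, 10, 11)

1) issue 1, read 2, done 7, write 8
2) issue 2, read 9, done 10, write 11  <RAW R3: wait I1 write@8>
3) issue 12, read 13, done 14, write 15  <struct: ALU busy until I2 writes@11>
4) issue 16, read 17, done 18, write 19  <struct: ALU busy until I3 writes@15>
5) issue 17, read 18, done 23, write 24
6) issue 25, read 26, done 31, write 32  <struct: FPMUL busy until I5 writes@24>
7) issue 33, read 34, done 39, write 40  <struct: FPMUL busy until I6 writes@32>
8) issue 41, read 42, done 47, write 48  <struct: FPMUL busy until I7 writes@40>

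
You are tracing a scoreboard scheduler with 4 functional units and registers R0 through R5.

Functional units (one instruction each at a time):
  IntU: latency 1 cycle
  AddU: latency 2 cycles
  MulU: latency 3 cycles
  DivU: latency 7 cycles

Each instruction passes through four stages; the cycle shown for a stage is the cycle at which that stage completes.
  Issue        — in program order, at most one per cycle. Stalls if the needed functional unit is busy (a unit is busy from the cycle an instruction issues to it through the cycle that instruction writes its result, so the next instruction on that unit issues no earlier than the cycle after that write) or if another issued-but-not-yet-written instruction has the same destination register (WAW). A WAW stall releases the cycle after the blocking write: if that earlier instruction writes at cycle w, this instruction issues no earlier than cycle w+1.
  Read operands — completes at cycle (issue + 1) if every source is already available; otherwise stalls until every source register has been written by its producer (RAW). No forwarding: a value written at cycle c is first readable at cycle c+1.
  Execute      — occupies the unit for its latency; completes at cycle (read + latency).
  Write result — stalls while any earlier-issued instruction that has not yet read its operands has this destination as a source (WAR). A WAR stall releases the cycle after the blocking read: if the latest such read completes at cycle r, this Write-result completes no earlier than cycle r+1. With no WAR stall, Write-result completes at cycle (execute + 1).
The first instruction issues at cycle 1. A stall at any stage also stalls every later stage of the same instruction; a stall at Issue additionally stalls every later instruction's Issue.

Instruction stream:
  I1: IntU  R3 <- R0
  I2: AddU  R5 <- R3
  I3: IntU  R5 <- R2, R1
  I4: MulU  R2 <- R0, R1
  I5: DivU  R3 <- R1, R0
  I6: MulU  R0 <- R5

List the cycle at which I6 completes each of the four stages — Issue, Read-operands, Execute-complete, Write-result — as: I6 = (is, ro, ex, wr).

I6 = (16, 17, 20, 21)

[I1] 1/2/3/4
[I2] 2/5/7/8  (RAW R3: wait I1 write@4)
[I3] 9/10/11/12  (WAW R5: wait I2 write@8)
[I4] 10/11/14/15
[I5] 11/12/19/20
[I6] 16/17/20/21  (struct: MulU busy until I4 writes@15)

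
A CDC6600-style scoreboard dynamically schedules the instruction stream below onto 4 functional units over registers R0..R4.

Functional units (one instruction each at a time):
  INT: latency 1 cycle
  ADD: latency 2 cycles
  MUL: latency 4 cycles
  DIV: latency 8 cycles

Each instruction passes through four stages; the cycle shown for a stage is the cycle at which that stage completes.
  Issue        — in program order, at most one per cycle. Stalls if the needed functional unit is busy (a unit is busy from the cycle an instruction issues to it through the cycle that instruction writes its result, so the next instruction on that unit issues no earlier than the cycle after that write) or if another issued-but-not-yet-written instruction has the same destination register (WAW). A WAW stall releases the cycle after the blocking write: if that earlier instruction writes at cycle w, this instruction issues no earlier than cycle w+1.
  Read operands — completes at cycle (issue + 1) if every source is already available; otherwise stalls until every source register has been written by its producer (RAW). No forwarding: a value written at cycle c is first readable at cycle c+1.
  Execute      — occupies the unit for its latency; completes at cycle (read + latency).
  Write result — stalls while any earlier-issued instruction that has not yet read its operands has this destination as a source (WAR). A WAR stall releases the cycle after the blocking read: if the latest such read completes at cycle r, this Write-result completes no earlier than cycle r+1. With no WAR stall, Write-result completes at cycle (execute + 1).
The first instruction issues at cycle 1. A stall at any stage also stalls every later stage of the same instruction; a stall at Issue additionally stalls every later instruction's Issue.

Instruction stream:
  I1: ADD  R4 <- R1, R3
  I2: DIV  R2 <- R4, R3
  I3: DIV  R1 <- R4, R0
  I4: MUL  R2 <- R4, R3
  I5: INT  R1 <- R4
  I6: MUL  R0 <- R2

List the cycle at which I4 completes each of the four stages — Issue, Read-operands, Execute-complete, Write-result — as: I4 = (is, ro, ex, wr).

I4 = (17, 18, 22, 23)

[I1] 1/2/4/5
[I2] 2/6/14/15  (RAW R4: wait I1 write@5)
[I3] 16/17/25/26  (struct: DIV busy until I2 writes@15)
[I4] 17/18/22/23
[I5] 27/28/29/30  (WAW R1: wait I3 write@26)
[I6] 28/29/33/34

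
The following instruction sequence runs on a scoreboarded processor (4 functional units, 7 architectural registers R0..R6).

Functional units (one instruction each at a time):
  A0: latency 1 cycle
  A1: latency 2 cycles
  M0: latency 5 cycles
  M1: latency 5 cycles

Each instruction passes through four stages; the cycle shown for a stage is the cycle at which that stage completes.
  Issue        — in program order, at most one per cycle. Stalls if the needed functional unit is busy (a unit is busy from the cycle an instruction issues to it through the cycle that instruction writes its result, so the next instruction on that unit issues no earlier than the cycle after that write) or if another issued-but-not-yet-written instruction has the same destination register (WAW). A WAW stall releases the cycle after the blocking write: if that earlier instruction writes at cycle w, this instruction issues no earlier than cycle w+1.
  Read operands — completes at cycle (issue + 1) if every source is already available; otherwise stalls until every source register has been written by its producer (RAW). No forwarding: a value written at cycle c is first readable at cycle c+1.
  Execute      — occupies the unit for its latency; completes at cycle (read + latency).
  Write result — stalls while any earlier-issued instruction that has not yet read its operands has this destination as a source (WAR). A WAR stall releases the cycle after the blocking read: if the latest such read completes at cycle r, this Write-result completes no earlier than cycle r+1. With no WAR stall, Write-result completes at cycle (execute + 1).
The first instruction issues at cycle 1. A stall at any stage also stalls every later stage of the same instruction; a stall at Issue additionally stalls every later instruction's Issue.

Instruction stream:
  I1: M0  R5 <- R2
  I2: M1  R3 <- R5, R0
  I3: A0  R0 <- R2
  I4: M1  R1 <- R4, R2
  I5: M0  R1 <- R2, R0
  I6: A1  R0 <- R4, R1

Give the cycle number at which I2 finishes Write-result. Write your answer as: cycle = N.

t=1  issue I1 (M0)
t=2  I1 read-ops, issue I2 (M1)
t=3  issue I3 (A0)
t=4  I3 read-ops
t=5  I3 finished on A0
t=7  I1 finished on M0
t=8  I1→R5
t=9  I2 read-ops
t=10  I3→R0
t=14  I2 finished on M1
t=15  I2→R3
t=16  issue I4 (M1)
t=17  I4 read-ops
t=22  I4 finished on M1
t=23  I4→R1
t=24  issue I5 (M0)
t=25  I5 read-ops, issue I6 (A1)
t=30  I5 finished on M0
t=31  I5→R1
t=32  I6 read-ops
t=34  I6 finished on A1
t=35  I6→R0

cycle = 15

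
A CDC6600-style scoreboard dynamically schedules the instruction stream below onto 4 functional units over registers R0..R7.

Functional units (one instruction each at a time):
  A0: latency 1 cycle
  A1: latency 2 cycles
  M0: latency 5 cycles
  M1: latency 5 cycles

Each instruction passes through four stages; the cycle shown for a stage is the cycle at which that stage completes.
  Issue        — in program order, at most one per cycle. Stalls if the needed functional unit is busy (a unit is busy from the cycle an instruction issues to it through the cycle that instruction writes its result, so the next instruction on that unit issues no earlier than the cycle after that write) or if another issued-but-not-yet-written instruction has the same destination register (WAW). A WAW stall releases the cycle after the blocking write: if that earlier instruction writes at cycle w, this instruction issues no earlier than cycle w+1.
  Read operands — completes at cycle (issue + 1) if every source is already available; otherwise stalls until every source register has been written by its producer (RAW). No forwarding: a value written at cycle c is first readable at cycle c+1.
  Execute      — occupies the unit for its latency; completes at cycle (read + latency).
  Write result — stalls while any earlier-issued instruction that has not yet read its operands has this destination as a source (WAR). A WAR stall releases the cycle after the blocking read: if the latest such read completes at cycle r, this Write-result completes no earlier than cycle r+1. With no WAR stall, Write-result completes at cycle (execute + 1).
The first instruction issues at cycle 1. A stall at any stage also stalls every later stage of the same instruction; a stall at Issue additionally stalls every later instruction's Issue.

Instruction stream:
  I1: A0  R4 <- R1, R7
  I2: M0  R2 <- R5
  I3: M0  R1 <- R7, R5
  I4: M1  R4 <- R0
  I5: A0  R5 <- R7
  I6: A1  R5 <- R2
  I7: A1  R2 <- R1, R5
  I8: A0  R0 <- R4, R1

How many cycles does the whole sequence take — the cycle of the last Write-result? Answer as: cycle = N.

  I1 | 1 | 2 | 3 | 4
  I2 | 2 | 3 | 8 | 9
  I3 | 10 | 11 | 16 | 17   struct: M0 busy until I2 writes@9
  I4 | 11 | 12 | 17 | 18
  I5 | 12 | 13 | 14 | 15
  I6 | 16 | 17 | 19 | 20   WAW R5: wait I5 write@15
  I7 | 21 | 22 | 24 | 25   struct: A1 busy until I6 writes@20
  I8 | 22 | 23 | 24 | 25

cycle = 25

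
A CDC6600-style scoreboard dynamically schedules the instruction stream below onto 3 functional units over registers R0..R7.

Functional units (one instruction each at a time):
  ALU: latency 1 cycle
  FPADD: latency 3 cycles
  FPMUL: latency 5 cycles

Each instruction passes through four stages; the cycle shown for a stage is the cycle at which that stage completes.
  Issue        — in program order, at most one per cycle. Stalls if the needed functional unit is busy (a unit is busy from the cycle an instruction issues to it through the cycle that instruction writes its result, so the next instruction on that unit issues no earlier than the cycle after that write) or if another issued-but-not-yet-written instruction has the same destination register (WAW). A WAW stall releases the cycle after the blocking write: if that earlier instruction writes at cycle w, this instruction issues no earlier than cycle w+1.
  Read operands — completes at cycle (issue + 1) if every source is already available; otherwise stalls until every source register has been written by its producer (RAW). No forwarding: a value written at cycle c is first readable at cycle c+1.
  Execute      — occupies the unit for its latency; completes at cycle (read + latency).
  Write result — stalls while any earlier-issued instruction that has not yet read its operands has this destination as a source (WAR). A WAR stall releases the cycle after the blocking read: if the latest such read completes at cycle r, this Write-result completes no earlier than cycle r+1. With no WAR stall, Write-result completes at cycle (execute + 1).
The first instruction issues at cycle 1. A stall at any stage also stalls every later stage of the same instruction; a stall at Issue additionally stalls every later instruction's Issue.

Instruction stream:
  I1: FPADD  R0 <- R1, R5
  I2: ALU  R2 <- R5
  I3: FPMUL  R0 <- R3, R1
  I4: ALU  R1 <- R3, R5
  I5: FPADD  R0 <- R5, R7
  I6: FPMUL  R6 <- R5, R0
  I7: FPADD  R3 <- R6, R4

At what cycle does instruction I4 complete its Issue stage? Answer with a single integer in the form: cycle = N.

cycle 1: I1 issues→FPADD
cycle 2: I1 reads · I2 issues→ALU
cycle 3: I2 reads
cycle 4: I2 exec-done
cycle 5: I1 exec-done · I2 writes R2
cycle 6: I1 writes R0
cycle 7: I3 issues→FPMUL
cycle 8: I3 reads · I4 issues→ALU
cycle 9: I4 reads
cycle 10: I4 exec-done
cycle 11: I4 writes R1
cycle 13: I3 exec-done
cycle 14: I3 writes R0
cycle 15: I5 issues→FPADD
cycle 16: I5 reads · I6 issues→FPMUL
cycle 19: I5 exec-done
cycle 20: I5 writes R0
cycle 21: I6 reads · I7 issues→FPADD
cycle 26: I6 exec-done
cycle 27: I6 writes R6
cycle 28: I7 reads
cycle 31: I7 exec-done
cycle 32: I7 writes R3

cycle = 8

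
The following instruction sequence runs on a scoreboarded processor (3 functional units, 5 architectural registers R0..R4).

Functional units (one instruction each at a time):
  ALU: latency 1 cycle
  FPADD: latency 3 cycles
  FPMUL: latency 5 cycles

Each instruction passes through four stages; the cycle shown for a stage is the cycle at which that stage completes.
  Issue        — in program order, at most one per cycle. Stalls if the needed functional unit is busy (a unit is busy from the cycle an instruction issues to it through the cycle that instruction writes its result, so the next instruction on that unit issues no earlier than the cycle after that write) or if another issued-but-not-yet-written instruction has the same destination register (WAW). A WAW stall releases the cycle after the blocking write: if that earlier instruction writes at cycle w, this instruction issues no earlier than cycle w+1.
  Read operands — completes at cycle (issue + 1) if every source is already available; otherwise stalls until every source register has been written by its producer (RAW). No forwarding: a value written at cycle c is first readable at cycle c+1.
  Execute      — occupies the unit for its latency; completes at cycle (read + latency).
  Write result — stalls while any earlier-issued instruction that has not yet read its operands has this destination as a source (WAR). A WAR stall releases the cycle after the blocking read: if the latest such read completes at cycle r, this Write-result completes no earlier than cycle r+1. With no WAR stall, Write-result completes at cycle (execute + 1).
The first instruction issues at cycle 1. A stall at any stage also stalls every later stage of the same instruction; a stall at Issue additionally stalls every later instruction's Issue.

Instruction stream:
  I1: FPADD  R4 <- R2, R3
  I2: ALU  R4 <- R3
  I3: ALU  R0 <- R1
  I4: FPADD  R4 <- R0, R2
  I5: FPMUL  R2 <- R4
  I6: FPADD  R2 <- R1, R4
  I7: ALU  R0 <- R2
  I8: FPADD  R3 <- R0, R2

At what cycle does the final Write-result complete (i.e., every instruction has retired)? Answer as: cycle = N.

cycle = 40

[I1] 1/2/5/6
[I2] 7/8/9/10  (WAW R4: wait I1 write@6)
[I3] 11/12/13/14  (struct: ALU busy until I2 writes@10)
[I4] 12/15/18/19  (RAW R0: wait I3 write@14)
[I5] 13/20/25/26  (RAW R4: wait I4 write@19)
[I6] 27/28/31/32  (WAW R2: wait I5 write@26)
[I7] 28/33/34/35  (RAW R2: wait I6 write@32)
[I8] 33/36/39/40  (struct: FPADD busy until I6 writes@32; RAW R0: wait I7 write@35)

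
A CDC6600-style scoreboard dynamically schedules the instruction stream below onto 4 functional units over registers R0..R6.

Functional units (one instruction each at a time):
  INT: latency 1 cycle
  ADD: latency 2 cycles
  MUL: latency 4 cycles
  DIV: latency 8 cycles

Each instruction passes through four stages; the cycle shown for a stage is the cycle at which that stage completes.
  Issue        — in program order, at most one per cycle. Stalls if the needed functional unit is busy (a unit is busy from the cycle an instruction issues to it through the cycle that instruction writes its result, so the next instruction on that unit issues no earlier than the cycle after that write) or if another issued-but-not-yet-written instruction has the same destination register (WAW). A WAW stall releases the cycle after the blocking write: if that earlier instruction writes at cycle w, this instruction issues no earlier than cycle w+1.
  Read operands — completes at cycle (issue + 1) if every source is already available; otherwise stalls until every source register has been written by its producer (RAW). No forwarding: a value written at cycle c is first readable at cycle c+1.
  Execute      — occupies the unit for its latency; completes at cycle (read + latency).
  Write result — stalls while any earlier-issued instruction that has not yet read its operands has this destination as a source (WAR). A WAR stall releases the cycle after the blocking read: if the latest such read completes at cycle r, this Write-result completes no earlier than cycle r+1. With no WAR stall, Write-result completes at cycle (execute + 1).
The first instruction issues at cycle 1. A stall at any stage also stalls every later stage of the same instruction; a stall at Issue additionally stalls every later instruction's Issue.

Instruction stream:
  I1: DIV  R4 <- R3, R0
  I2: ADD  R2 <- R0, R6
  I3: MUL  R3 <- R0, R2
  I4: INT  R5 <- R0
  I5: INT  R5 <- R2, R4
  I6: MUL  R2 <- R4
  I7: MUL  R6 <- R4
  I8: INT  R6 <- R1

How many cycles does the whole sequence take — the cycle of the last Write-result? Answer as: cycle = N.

  I1 | 1 | 2 | 10 | 11
  I2 | 2 | 3 | 5 | 6
  I3 | 3 | 7 | 11 | 12   RAW R2: wait I2 write@6
  I4 | 4 | 5 | 6 | 7
  I5 | 8 | 12 | 13 | 14   struct: INT busy until I4 writes@7 · RAW R4: wait I1 write@11
  I6 | 13 | 14 | 18 | 19   struct: MUL busy until I3 writes@12
  I7 | 20 | 21 | 25 | 26   struct: MUL busy until I6 writes@19
  I8 | 27 | 28 | 29 | 30   WAW R6: wait I7 write@26

cycle = 30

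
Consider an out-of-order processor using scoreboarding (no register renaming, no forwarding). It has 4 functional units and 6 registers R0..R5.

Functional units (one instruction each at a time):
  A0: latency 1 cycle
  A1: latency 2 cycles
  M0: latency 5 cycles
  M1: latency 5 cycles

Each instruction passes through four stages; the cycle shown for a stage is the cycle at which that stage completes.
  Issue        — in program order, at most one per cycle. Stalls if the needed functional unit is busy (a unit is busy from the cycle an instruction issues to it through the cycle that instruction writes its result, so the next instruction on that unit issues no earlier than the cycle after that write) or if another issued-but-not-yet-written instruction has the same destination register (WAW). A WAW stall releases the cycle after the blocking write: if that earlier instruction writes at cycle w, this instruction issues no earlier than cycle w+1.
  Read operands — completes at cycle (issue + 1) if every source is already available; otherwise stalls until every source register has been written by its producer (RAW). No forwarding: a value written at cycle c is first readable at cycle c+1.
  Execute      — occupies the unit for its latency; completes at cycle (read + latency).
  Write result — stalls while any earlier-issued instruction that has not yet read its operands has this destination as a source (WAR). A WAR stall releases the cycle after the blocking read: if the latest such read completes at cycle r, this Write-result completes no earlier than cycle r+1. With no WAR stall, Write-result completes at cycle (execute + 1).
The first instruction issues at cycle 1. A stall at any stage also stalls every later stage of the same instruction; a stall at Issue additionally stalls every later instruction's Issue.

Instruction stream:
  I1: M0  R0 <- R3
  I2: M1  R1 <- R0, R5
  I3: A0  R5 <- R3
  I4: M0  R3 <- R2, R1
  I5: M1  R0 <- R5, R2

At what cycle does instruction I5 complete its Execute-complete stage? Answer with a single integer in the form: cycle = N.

[1] I1 dispatched to M0
[2] I1 operands ready, I2 dispatched to M1
[3] I3 dispatched to A0
[4] I3 operands ready
[5] I3 complete
[7] I1 complete
[8] R0←I1
[9] I2 operands ready, I4 dispatched to M0
[10] R5←I3
[14] I2 complete
[15] R1←I2
[16] I4 operands ready, I5 dispatched to M1
[17] I5 operands ready
[21] I4 complete
[22] R3←I4, I5 complete
[23] R0←I5

cycle = 22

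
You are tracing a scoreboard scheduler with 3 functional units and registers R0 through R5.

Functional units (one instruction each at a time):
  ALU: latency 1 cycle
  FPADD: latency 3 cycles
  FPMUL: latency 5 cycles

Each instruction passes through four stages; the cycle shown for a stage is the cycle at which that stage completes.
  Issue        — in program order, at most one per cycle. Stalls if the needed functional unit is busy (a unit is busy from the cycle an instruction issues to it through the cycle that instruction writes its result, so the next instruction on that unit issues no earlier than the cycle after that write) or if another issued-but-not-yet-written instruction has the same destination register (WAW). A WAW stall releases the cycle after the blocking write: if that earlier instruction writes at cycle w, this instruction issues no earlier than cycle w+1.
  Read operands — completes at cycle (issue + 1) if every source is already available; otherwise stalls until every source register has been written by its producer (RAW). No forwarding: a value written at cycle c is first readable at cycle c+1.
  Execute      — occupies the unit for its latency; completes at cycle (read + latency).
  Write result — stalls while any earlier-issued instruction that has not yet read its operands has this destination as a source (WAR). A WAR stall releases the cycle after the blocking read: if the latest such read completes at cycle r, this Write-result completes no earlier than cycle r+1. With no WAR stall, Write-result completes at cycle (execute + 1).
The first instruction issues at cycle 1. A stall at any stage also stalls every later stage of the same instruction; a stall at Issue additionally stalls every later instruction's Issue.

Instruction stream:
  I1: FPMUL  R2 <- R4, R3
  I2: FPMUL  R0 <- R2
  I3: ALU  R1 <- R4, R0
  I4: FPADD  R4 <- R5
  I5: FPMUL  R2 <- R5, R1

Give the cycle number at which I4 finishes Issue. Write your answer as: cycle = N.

I1: IS=1 RO=2 EX=7 WR=8
I2: IS=9 RO=10 EX=15 WR=16  [struct: FPMUL busy until I1 writes@8]
I3: IS=10 RO=17 EX=18 WR=19  [RAW R0: wait I2 write@16]
I4: IS=11 RO=12 EX=15 WR=18  [WAR R4: wait I3 read@17]
I5: IS=17 RO=20 EX=25 WR=26  [struct: FPMUL busy until I2 writes@16; RAW R1: wait I3 write@19]

cycle = 11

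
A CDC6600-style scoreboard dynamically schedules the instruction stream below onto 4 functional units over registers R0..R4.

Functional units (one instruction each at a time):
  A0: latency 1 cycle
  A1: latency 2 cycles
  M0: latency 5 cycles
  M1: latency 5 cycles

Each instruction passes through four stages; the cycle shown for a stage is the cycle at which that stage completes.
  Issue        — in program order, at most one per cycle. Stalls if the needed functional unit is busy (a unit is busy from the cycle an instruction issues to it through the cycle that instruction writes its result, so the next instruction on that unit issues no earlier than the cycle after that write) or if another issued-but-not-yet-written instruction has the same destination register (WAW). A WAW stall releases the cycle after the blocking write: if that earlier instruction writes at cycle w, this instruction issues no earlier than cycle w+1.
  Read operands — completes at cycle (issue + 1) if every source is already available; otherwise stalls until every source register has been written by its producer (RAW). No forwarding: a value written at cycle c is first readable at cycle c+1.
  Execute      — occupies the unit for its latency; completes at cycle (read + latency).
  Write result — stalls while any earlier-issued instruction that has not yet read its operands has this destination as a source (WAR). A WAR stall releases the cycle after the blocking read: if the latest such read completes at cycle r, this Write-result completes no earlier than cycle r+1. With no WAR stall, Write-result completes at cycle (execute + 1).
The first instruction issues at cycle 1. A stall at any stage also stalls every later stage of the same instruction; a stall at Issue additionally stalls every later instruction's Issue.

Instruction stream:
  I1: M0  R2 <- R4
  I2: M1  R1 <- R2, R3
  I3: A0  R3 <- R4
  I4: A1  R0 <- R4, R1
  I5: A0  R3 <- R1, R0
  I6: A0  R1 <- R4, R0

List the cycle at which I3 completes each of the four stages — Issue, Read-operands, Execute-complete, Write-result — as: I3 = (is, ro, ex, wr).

I1  is:1  ro:2  ex:7  wr:8
I2  is:2  ro:9  ex:14  wr:15  — RAW R2: wait I1 write@8
I3  is:3  ro:4  ex:5  wr:10  — WAR R3: wait I2 read@9
I4  is:4  ro:16  ex:18  wr:19  — RAW R1: wait I2 write@15
I5  is:11  ro:20  ex:21  wr:22  — struct: A0 busy until I3 writes@10, RAW R0: wait I4 write@19
I6  is:23  ro:24  ex:25  wr:26  — struct: A0 busy until I5 writes@22

I3 = (3, 4, 5, 10)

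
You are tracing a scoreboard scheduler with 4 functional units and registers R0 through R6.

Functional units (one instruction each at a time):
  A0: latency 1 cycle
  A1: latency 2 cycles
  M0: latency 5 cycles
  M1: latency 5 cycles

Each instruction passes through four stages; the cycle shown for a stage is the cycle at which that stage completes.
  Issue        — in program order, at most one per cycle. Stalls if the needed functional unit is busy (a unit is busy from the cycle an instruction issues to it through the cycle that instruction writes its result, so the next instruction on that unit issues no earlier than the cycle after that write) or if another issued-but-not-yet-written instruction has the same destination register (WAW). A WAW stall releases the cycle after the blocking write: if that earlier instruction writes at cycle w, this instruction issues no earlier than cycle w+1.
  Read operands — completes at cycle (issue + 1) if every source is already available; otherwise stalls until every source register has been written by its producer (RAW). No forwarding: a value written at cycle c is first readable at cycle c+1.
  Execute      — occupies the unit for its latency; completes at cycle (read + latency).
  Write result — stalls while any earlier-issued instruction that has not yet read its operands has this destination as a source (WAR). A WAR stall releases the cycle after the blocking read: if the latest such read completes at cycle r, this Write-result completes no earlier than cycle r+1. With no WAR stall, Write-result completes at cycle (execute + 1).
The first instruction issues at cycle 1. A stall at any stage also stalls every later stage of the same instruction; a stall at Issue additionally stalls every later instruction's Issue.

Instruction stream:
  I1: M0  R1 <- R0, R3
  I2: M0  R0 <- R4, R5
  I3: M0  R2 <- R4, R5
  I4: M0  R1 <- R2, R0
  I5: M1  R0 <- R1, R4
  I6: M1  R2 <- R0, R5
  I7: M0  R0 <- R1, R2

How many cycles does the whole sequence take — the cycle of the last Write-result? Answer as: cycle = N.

cycle = 54

I1  is:1  ro:2  ex:7  wr:8
I2  is:9  ro:10  ex:15  wr:16  — struct: M0 busy until I1 writes@8
I3  is:17  ro:18  ex:23  wr:24  — struct: M0 busy until I2 writes@16
I4  is:25  ro:26  ex:31  wr:32  — struct: M0 busy until I3 writes@24
I5  is:26  ro:33  ex:38  wr:39  — RAW R1: wait I4 write@32
I6  is:40  ro:41  ex:46  wr:47  — struct: M1 busy until I5 writes@39
I7  is:41  ro:48  ex:53  wr:54  — RAW R2: wait I6 write@47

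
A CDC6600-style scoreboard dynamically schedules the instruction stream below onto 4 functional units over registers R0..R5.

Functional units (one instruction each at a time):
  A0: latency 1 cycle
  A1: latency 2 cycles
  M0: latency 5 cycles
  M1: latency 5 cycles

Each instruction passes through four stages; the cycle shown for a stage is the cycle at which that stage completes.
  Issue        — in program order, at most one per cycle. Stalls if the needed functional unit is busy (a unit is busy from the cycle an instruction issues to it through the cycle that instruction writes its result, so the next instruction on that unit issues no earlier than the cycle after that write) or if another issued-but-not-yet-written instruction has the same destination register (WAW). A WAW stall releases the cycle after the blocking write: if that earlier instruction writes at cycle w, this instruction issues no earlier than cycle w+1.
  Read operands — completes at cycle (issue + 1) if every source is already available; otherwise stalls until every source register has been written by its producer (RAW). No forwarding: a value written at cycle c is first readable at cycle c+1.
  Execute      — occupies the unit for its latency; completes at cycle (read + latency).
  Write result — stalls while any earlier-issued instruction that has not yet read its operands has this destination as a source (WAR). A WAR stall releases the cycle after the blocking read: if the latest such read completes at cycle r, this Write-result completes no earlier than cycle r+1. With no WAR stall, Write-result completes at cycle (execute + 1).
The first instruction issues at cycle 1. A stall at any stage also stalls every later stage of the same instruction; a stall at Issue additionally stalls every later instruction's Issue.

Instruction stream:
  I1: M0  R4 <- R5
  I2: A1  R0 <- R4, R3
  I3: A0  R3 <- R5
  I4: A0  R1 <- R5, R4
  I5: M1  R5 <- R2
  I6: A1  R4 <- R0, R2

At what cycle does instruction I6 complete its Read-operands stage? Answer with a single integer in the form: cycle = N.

cycle = 14

I1  is:1  ro:2  ex:7  wr:8
I2  is:2  ro:9  ex:11  wr:12  — RAW R4: wait I1 write@8
I3  is:3  ro:4  ex:5  wr:10  — WAR R3: wait I2 read@9
I4  is:11  ro:12  ex:13  wr:14  — struct: A0 busy until I3 writes@10
I5  is:12  ro:13  ex:18  wr:19
I6  is:13  ro:14  ex:16  wr:17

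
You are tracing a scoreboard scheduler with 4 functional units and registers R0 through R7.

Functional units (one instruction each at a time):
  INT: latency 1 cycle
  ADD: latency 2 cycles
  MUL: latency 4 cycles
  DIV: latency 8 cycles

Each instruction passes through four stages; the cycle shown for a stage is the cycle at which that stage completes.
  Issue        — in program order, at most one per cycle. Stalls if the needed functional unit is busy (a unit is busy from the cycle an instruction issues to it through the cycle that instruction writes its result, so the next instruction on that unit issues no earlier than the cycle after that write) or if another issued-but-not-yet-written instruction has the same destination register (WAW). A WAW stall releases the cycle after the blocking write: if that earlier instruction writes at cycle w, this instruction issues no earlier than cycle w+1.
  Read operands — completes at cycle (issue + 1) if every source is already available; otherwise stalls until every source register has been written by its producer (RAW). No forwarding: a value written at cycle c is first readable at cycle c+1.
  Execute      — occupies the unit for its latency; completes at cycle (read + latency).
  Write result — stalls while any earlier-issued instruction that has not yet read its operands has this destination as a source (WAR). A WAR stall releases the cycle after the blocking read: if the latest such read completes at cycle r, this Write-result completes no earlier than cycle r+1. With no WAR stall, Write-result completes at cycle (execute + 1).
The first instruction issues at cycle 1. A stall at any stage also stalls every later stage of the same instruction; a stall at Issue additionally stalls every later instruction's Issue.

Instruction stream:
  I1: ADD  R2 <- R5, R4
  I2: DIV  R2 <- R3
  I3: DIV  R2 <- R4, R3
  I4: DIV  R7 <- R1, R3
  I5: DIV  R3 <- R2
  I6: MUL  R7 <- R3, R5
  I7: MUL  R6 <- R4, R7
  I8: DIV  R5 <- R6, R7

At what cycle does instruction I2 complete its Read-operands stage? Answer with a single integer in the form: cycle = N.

  I1 | 1 | 2 | 4 | 5
  I2 | 6 | 7 | 15 | 16   WAW R2: wait I1 write@5
  I3 | 17 | 18 | 26 | 27   struct: DIV busy until I2 writes@16
  I4 | 28 | 29 | 37 | 38   struct: DIV busy until I3 writes@27
  I5 | 39 | 40 | 48 | 49   struct: DIV busy until I4 writes@38
  I6 | 40 | 50 | 54 | 55   RAW R3: wait I5 write@49
  I7 | 56 | 57 | 61 | 62   struct: MUL busy until I6 writes@55
  I8 | 57 | 63 | 71 | 72   RAW R6: wait I7 write@62

cycle = 7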